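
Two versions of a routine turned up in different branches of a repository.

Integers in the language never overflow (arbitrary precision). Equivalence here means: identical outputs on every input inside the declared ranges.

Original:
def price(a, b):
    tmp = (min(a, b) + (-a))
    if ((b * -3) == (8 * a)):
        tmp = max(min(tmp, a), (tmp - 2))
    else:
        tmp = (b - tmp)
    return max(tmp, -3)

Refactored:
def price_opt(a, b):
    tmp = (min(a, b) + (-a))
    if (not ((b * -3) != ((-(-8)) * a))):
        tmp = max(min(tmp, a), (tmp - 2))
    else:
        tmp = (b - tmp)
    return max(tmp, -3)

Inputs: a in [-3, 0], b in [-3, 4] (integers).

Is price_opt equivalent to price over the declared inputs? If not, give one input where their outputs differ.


Comparing the listings, the differences include: comparison usage differs, boolean connective usage differs.
One worked example (a=0, b=-2) — price: tmp becomes -2; next ((b * -3) == (8 * a)) evaluates to false; next tmp becomes 0; next final value 0; price_opt: tmp becomes -2; next (not ((b * -3) != ((-(-8)) * a))) evaluates to false; next tmp becomes 0; next final value 0; agreement on 0.
Every one of the 32 inputs gives matching results.
verdict: equivalent


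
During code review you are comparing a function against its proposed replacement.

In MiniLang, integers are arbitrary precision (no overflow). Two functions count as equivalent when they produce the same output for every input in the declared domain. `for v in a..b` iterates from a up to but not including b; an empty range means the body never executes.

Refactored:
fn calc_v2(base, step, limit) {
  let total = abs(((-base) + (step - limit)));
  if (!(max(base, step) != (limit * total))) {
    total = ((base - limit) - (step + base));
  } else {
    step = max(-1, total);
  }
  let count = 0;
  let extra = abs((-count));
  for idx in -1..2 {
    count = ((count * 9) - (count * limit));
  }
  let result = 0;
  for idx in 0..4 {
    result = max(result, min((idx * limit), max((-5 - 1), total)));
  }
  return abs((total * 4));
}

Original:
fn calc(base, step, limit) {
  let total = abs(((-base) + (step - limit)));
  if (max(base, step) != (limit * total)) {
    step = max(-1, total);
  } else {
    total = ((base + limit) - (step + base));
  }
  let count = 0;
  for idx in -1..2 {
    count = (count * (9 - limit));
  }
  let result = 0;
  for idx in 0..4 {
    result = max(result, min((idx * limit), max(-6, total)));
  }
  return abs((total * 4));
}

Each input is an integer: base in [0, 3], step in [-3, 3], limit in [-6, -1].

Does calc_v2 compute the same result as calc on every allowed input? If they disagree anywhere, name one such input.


Not equivalent: base=0, step=-3, limit=-3 separates them (0 vs 24).
calc: total = 0; (max(base, step) != (limit * total)) -> false; total = 0; count = 0; [idx=-1]; count = 0; [idx=0]; count = 0; [idx=1]; count = 0; result = 0; [idx=0]; result = 0; [idx=1]; result = 0; [idx=2]; result = 0; [idx=3]; result = 0; return 0
calc_v2: total = 0; (!(max(base, step) != (limit * total))) -> true; total = 6; count = 0; extra = 0; [idx=-1]; count = 0; [idx=0]; count = 0; [idx=1]; count = 0; result = 0; [idx=0]; result = 0; [idx=1]; result = 0; [idx=2]; result = 0; [idx=3]; result = 0; return 24
verdict: not equivalent; witness: base=0, step=-3, limit=-3


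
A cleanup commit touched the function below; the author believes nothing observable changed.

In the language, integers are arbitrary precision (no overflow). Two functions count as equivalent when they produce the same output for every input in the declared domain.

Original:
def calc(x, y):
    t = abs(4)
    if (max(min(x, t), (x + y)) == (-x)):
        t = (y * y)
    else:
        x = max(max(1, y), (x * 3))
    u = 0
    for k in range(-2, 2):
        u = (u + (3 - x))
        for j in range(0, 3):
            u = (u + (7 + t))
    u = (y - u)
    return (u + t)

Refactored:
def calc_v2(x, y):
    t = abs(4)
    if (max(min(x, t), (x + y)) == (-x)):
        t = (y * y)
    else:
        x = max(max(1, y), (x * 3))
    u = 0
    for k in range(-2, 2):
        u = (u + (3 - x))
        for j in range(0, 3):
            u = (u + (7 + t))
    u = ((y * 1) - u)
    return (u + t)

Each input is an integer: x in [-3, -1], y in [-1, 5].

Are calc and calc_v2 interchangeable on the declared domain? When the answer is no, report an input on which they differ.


This is a faithful refactor — constant usage differs, plus arithmetic usage differs, but the computed results match everywhere.
One worked example (x=-2, y=2) — calc: t := 4 | (max(min(x, t), (x + y)) == (-x)): false | x := 2 | u := 0 | iter k=-2: | u := 1 | iter j=0: | u := 12 | iter j=1: | u := 23 | iter j=2: | u := 34 | iter k=-1: | u := 35 | iter j=0: | u := 46 | iter j=1: | u := 57 | iter j=2: | u := 68 | iter k=0: | u := 69 | iter j=0: | u := 80 | iter j=1: | u := 91 | iter j=2: | u := 102 | iter k=1: | u := 103 | iter j=0: | u := 114 | iter j=1: | u := 125 | iter j=2: | u := 136 | u := -134 | result -130; calc_v2: t := 4 | (max(min(x, t), (x + y)) == (-x)): false | x := 2 | u := 0 | iter k=-2: | u := 1 | iter j=0: | u := 12 | iter j=1: | u := 23 | iter j=2: | u := 34 | iter k=-1: | u := 35 | iter j=0: | u := 46 | iter j=1: | u := 57 | iter j=2: | u := 68 | iter k=0: | u := 69 | iter j=0: | u := 80 | iter j=1: | u := 91 | iter j=2: | u := 102 | iter k=1: | u := 103 | iter j=0: | u := 114 | iter j=1: | u := 125 | iter j=2: | u := 136 | u := -134 | result -130; agreement on -130.
Across all 21 domain points the two functions coincide.
verdict: equivalent


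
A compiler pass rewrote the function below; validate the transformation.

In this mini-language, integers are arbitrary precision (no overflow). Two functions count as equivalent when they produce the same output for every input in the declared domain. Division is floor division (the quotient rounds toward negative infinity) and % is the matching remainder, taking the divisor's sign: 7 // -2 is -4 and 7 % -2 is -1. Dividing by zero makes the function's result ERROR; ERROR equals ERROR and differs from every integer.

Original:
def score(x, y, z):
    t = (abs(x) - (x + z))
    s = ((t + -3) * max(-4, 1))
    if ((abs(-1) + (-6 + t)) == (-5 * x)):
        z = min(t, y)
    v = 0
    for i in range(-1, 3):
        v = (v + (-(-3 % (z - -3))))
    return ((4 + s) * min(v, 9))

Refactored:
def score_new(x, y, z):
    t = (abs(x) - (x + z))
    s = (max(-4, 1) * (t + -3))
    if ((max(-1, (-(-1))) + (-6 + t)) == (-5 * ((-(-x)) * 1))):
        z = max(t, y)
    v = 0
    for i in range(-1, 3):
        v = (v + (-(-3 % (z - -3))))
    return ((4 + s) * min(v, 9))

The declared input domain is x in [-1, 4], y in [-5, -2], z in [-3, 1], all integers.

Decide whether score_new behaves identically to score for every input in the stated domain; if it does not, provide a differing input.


There is a counterexample at x=1, y=-5, z=0: 4 on one side, 0 on the other.
score: t = 0; s = -3; ((abs(-1) + (-6 + t)) == (-5 * x)) -> true; z = -5; v = 0; [i=-1]; v = 1; [i=0]; v = 2; [i=1]; v = 3; [i=2]; v = 4; return 4
score_new: t = 0; s = -3; ((max(-1, (-(-1))) + (-6 + t)) == (-5 * ((-(-x)) * 1))) -> true; z = 0; v = 0; [i=-1]; v = 0; [i=0]; v = 0; [i=1]; v = 0; [i=2]; v = 0; return 0
verdict: not equivalent; witness: x=1, y=-5, z=0


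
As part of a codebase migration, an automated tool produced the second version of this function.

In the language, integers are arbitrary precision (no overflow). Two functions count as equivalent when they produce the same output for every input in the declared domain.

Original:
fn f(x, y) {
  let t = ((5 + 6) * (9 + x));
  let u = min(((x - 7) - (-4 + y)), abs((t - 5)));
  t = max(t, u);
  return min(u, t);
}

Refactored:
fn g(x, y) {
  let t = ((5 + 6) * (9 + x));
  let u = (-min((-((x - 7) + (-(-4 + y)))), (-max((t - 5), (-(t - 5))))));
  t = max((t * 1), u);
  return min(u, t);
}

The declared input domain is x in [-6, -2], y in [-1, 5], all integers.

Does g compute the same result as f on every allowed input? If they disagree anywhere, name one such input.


Consider the input x=-6, y=-1.
f: t=33, then u=-8, then t=33, then returns -8
g: t=33, then u=28, then t=33, then returns 28
-8 against 28: the behavior changed.
verdict: not equivalent; witness: x=-6, y=-1


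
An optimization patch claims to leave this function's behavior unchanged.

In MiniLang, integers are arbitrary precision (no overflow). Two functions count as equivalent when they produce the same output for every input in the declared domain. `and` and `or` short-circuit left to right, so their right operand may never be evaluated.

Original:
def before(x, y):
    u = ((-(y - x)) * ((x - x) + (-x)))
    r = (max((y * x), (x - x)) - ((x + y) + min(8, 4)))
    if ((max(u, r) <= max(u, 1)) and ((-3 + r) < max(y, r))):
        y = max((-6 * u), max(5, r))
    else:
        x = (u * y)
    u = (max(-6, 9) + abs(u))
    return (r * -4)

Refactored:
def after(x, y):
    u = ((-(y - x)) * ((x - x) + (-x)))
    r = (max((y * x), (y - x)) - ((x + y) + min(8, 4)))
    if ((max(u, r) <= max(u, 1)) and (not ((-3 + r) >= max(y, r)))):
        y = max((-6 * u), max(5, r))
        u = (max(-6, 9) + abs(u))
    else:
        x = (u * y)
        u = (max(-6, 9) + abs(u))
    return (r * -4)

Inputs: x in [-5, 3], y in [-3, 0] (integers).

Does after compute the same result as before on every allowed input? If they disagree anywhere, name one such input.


These are not equivalent — on x=-5, y=0 the outputs split (-4 vs -24).
before: u=-25, then r=1, then ((max(u, r) <= max(u, 1)) and ((-3 + r) < max(y, r))) is true, then y=150, then u=34, then returns -4
after: u=-25, then r=6, then ((max(u, r) <= max(u, 1)) and (not ((-3 + r) >= max(y, r)))) is false, then x=0, then u=34, then returns -24
verdict: not equivalent; witness: x=-5, y=0


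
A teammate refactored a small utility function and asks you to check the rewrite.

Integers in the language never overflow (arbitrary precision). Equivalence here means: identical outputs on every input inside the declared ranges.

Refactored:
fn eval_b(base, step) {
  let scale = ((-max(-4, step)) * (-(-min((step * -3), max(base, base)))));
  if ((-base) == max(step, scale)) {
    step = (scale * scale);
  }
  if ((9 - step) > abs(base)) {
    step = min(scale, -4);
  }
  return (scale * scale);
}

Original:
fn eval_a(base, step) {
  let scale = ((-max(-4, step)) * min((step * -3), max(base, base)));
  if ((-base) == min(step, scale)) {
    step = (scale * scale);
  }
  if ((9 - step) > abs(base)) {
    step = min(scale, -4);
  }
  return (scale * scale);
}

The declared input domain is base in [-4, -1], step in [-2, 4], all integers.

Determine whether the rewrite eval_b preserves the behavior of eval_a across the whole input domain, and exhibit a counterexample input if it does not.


Equivalent. The suspicious edit (`min(step, scale)` became `max(step, scale)`) never changes the result for any input inside the declared domain.
Across all 28 domain points the two functions coincide.
Spot check at base=-4, step=-2 — eval_a: scale=-8, then ((-base) == min(step, scale)) is false, then ((9 - step) > abs(base)) is true, then step=-8, then returns 64. eval_b: scale=-8, then ((-base) == max(step, scale)) is false, then ((9 - step) > abs(base)) is true, then step=-8, then returns 64. Both give 64.
verdict: equivalent


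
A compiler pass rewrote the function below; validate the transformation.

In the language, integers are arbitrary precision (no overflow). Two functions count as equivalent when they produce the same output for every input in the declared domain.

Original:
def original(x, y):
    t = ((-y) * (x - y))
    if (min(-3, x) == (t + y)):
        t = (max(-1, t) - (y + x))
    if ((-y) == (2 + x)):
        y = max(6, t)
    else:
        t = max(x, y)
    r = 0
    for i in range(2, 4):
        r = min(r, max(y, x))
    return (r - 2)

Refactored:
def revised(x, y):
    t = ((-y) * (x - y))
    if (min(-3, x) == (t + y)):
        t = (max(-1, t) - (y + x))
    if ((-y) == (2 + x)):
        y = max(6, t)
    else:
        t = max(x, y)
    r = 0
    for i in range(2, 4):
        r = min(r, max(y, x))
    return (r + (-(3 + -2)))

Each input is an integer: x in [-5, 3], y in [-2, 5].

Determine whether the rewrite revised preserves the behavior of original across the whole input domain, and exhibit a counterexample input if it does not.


There is a counterexample at x=-5, y=-2: -4 on one side, -3 on the other.
original: t=-6, then (min(-3, x) == (t + y)) is false, then ((-y) == (2 + x)) is false, then t=-2, then r=0, then (i=2), then r=-2, then (i=3), then r=-2, then returns -4
revised: t=-6, then (min(-3, x) == (t + y)) is false, then ((-y) == (2 + x)) is false, then t=-2, then r=0, then (i=2), then r=-2, then (i=3), then r=-2, then returns -3
verdict: not equivalent; witness: x=-5, y=-2


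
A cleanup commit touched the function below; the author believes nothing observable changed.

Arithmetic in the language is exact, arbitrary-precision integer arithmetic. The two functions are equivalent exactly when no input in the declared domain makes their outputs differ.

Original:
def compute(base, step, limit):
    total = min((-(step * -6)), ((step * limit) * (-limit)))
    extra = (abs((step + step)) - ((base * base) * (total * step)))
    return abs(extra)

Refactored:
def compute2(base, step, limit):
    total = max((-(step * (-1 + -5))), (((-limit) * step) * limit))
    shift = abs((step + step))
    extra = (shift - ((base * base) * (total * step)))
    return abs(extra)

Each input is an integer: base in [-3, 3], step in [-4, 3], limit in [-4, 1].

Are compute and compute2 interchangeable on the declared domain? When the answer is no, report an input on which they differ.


Try base=-3, step=-4, limit=-4.
compute: total becomes -24; next extra becomes -856; next final value 856
compute2: total becomes 64; next shift becomes 8; next extra becomes 2312; next final value 2312
856 != 2312, so the rewrite changes behavior.
verdict: not equivalent; witness: base=-3, step=-4, limit=-4


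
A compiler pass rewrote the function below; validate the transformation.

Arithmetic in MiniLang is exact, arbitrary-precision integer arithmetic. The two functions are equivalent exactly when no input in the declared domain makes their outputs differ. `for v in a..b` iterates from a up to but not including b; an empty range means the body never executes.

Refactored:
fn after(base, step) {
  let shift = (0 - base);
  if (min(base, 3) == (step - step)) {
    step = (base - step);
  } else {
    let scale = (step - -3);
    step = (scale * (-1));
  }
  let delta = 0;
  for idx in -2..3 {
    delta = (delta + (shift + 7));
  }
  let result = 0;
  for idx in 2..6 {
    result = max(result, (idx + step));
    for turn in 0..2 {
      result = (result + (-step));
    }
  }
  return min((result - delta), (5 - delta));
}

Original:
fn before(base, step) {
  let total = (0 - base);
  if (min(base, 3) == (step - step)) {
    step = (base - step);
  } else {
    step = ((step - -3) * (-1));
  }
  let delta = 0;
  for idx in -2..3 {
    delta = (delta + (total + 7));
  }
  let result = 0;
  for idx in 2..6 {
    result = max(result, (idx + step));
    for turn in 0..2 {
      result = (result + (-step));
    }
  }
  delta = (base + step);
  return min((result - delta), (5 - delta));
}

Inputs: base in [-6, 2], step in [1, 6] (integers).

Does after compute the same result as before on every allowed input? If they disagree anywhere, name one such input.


Not equivalent: base=-6, step=1 separates them (15 vs -60).
before: total = 6; (min(base, 3) == (step - step)) -> false; step = -4; delta = 0; [idx=-2]; delta = 13; [idx=-1]; delta = 26; [idx=0]; delta = 39; [idx=1]; delta = 52; [idx=2]; delta = 65; result = 0; [idx=2]; result = 0; [turn=0]; result = 4; [turn=1]; result = 8; [idx=3]; result = 8; [turn=0]; result = 12; [turn=1]; result = 16; [idx=4]; result = 16; [turn=0]; result = 20; [turn=1]; result = 24; [idx=5]; result = 24; [turn=0]; result = 28; [turn=1]; result = 32; delta = -10; return 15
after: shift = 6; (min(base, 3) == (step - step)) -> false; scale = 4; step = -4; delta = 0; [idx=-2]; delta = 13; [idx=-1]; delta = 26; [idx=0]; delta = 39; [idx=1]; delta = 52; [idx=2]; delta = 65; result = 0; [idx=2]; result = 0; [turn=0]; result = 4; [turn=1]; result = 8; [idx=3]; result = 8; [turn=0]; result = 12; [turn=1]; result = 16; [idx=4]; result = 16; [turn=0]; result = 20; [turn=1]; result = 24; [idx=5]; result = 24; [turn=0]; result = 28; [turn=1]; result = 32; return -60
verdict: not equivalent; witness: base=-6, step=1


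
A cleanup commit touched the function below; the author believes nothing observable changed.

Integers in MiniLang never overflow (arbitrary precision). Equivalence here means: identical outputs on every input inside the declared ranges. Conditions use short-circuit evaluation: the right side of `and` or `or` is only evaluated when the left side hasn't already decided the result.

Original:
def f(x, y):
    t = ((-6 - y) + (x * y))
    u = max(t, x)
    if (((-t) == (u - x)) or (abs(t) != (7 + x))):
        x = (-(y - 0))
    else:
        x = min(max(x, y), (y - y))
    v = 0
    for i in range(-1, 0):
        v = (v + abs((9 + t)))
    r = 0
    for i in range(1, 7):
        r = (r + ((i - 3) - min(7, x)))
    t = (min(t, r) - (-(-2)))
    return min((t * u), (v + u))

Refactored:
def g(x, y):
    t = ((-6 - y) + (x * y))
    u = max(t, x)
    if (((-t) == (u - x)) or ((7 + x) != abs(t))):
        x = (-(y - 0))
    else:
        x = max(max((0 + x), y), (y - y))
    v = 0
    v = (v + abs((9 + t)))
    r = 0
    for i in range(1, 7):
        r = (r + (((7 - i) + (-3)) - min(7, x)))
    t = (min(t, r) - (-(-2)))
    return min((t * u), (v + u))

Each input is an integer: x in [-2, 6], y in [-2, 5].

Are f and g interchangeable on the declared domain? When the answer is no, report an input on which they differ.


Run the pair on x=3, y=-2.
f: t becomes -10; next u becomes 3; next (((-t) == (u - x)) or (abs(t) != (7 + x))) evaluates to false; next x becomes 0; next v becomes 0; next at i=-1:; next v becomes 1; next r becomes 0; next at i=1:; next r becomes -2; next at i=2:; next r becomes -3; next at i=3:; next r becomes -3; next at i=4:; next r becomes -2; next at i=5:; next r becomes 0; next at i=6:; next r becomes 3; next t becomes -12; next final value -36
g: t becomes -10; next u becomes 3; next (((-t) == (u - x)) or ((7 + x) != abs(t))) evaluates to false; next x becomes 3; next v becomes 0; next v becomes 1; next r becomes 0; next at i=1:; next r becomes 0; next at i=2:; next r becomes -1; next at i=3:; next r becomes -3; next at i=4:; next r becomes -6; next at i=5:; next r becomes -10; next at i=6:; next r becomes -15; next t becomes -17; next final value -51
-36 vs -51 — the two versions disagree here.
verdict: not equivalent; witness: x=3, y=-2


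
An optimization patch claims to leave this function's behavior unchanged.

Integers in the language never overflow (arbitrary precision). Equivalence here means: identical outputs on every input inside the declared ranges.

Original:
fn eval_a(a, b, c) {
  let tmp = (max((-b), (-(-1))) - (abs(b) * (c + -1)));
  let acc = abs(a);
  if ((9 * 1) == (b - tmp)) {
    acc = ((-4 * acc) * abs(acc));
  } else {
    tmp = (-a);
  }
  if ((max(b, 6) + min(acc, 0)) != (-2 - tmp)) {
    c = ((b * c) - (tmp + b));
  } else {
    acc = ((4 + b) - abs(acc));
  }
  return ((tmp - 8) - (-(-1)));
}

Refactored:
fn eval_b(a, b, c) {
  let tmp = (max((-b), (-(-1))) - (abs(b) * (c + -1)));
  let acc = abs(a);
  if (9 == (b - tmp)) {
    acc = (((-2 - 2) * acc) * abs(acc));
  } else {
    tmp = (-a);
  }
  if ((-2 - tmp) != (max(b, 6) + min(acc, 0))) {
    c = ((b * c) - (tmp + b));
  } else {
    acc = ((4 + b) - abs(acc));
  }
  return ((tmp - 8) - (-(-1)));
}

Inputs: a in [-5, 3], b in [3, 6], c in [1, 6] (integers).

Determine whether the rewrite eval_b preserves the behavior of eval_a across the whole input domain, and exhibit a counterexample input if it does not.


Although constant usage differs; also arithmetic usage differs, 216/216 inputs agree.
verdict: equivalent


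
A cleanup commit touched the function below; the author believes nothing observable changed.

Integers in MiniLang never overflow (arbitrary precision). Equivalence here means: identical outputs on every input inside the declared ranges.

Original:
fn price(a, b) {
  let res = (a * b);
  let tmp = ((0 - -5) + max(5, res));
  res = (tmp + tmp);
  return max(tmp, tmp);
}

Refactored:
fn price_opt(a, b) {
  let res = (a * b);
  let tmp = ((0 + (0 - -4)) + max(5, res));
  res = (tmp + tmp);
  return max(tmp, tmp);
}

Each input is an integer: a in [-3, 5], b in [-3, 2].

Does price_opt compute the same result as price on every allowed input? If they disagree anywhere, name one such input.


Take a=-3, b=-3.
price: res = 9; tmp = 14; res = 28; return 14
price_opt: res = 9; tmp = 13; res = 26; return 13
14 and 13 differ, so these are not the same function on this domain.
verdict: not equivalent; witness: a=-3, b=-3


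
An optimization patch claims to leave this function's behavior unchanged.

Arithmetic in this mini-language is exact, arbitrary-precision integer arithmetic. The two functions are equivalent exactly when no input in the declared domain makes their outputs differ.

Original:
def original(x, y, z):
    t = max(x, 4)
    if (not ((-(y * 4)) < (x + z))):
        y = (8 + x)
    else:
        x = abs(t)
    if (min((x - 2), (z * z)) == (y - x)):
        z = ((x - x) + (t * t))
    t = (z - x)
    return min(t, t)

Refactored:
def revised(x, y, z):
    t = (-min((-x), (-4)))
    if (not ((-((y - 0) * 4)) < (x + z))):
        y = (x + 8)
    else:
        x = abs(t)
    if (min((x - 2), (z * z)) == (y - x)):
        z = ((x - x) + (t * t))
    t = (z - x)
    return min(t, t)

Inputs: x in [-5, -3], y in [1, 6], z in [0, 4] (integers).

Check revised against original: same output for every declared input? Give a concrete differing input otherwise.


Side by side, the visible changes include: min/max/abs usage differs, arithmetic usage differs, constant usage differs.
One worked example (x=-5, y=2, z=2) — original: t becomes 4; next (not ((-(y * 4)) < (x + z))) evaluates to false; next x becomes 4; next (min((x - 2), (z * z)) == (y - x)) evaluates to false; next t becomes -2; next final value -2; revised: t becomes 4; next (not ((-((y - 0) * 4)) < (x + z))) evaluates to false; next x becomes 4; next (min((x - 2), (z * z)) == (y - x)) evaluates to false; next t becomes -2; next final value -2; agreement on -2.
An exhaustive pass over the 90 declared inputs shows identical outputs.
verdict: equivalent


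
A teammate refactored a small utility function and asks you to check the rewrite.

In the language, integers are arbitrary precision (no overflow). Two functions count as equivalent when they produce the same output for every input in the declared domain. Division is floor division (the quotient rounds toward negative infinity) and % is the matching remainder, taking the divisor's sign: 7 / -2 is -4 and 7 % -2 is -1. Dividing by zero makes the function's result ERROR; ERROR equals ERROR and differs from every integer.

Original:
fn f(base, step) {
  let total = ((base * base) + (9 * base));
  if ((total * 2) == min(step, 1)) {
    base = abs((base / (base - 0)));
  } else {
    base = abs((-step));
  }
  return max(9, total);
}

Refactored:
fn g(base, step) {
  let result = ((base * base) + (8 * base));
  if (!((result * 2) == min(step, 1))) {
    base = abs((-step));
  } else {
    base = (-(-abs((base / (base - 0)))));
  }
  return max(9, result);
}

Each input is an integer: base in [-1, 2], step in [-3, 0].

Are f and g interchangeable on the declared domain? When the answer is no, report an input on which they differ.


There is a counterexample at base=1, step=-3: 10 on one side, 9 on the other.
f: total becomes 10; next ((total * 2) == min(step, 1)) evaluates to false; next base becomes 3; next final value 10
g: result becomes 9; next (!((result * 2) == min(step, 1))) evaluates to true; next base becomes 3; next final value 9
verdict: not equivalent; witness: base=1, step=-3


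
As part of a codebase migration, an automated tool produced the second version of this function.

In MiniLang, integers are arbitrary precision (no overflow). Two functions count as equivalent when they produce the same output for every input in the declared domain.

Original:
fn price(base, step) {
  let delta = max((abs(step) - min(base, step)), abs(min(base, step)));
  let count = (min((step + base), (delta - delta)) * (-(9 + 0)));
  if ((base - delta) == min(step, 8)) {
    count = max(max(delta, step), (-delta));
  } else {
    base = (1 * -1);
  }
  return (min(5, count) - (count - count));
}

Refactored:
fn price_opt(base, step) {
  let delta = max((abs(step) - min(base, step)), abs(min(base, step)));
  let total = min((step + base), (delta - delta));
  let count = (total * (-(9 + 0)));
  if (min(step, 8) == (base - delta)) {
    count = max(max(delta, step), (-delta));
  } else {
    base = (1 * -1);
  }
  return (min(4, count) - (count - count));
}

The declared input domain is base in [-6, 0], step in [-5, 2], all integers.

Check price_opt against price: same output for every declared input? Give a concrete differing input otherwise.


Consider the input base=-6, step=-5.
price: delta = 11; count = 99; ((base - delta) == min(step, 8)) -> false; base = -1; return 5
price_opt: delta = 11; total = -11; count = 99; (min(step, 8) == (base - delta)) -> false; base = -1; return 4
5 != 4, so the rewrite changes behavior.
verdict: not equivalent; witness: base=-6, step=-5


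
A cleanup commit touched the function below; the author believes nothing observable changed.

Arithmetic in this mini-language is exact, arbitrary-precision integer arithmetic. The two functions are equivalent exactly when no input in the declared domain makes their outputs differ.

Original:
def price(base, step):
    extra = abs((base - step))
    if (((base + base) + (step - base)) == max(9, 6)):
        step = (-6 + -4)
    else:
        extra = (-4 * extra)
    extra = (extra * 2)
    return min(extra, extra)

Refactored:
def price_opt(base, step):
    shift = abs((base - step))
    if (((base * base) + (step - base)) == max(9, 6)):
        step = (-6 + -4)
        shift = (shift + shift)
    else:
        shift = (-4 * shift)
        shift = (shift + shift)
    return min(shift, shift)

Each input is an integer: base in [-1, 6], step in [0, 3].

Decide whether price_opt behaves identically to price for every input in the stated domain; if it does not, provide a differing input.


Input base=6, step=3: 6 from price versus -24 from price_opt.
verdict: not equivalent; witness: base=6, step=3


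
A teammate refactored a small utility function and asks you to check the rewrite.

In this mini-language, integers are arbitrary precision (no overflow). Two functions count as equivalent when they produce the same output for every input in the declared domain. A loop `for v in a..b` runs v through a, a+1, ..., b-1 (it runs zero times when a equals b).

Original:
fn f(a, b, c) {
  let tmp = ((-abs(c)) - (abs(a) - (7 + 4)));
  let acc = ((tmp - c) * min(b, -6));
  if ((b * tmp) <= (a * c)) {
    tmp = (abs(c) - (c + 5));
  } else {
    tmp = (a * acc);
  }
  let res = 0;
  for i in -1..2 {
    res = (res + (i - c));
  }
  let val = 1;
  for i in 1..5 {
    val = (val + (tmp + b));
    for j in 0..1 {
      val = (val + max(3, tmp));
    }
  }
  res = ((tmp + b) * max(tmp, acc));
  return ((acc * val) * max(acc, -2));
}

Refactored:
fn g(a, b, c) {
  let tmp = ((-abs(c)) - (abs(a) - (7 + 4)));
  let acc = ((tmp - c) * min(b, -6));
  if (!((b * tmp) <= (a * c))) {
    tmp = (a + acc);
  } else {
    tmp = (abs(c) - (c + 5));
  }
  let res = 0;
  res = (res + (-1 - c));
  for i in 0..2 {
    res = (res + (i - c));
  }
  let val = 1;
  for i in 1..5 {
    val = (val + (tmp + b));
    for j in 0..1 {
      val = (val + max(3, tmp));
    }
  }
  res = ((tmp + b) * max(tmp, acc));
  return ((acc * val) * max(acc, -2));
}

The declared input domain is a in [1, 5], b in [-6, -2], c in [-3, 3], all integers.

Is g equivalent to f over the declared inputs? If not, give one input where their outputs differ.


Try a=4, b=-2, c=-3.
f: tmp := 4 | acc := -42 | ((b * tmp) <= (a * c)): false | tmp := -168 | res := 0 | iter i=-1: | res := 2 | iter i=0: | res := 5 | iter i=1: | res := 9 | val := 1 | iter i=1: | val := -169 | iter j=0: | val := -166 | iter i=2: | val := -336 | iter j=0: | val := -333 | iter i=3: | val := -503 | iter j=0: | val := -500 | iter i=4: | val := -670 | iter j=0: | val := -667 | res := 7140 | result -56028
g: tmp := 4 | acc := -42 | (!((b * tmp) <= (a * c))): true | tmp := -38 | res := 0 | res := 2 | iter i=0: | res := 5 | iter i=1: | res := 9 | val := 1 | iter i=1: | val := -39 | iter j=0: | val := -36 | iter i=2: | val := -76 | iter j=0: | val := -73 | iter i=3: | val := -113 | iter j=0: | val := -110 | iter i=4: | val := -150 | iter j=0: | val := -147 | res := 1520 | result -12348
-56028 and -12348 differ, so these are not the same function on this domain.
verdict: not equivalent; witness: a=4, b=-2, c=-3


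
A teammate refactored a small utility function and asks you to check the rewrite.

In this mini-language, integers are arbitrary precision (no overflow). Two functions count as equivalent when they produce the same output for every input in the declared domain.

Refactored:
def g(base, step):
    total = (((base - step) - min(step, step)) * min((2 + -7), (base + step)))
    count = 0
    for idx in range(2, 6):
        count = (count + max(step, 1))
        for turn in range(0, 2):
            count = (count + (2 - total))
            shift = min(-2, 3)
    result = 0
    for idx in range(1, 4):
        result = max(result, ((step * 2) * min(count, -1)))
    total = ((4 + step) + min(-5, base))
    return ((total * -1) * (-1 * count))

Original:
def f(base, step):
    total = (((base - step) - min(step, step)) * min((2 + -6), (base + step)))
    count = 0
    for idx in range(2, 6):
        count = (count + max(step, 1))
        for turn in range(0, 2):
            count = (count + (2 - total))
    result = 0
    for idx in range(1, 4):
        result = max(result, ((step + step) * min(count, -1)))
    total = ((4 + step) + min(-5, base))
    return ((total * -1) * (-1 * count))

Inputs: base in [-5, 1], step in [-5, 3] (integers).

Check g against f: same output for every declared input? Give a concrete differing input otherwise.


Run the pair on base=-5, step=2.
f: total=36, then count=0, then (idx=2), then count=2, then (turn=0), then count=-32, then (turn=1), then count=-66, then (idx=3), then count=-64, then (turn=0), then count=-98, then (turn=1), then count=-132, then (idx=4), then count=-130, then (turn=0), then count=-164, then (turn=1), then count=-198, then (idx=5), then count=-196, then (turn=0), then count=-230, then (turn=1), then count=-264, then result=0, then (idx=1), then result=0, then (idx=2), then result=0, then (idx=3), then result=0, then total=1, then returns -264
g: total=45, then count=0, then (idx=2), then count=2, then (turn=0), then count=-41, then shift=-2, then (turn=1), then count=-84, then shift=-2, then (idx=3), then count=-82, then (turn=0), then count=-125, then shift=-2, then (turn=1), then count=-168, then shift=-2, then (idx=4), then count=-166, then (turn=0), then count=-209, then shift=-2, then (turn=1), then count=-252, then shift=-2, then (idx=5), then count=-250, then (turn=0), then count=-293, then shift=-2, then (turn=1), then count=-336, then shift=-2, then result=0, then (idx=1), then result=0, then (idx=2), then result=0, then (idx=3), then result=0, then total=1, then returns -336
-264 != -336, so the rewrite changes behavior.
verdict: not equivalent; witness: base=-5, step=2


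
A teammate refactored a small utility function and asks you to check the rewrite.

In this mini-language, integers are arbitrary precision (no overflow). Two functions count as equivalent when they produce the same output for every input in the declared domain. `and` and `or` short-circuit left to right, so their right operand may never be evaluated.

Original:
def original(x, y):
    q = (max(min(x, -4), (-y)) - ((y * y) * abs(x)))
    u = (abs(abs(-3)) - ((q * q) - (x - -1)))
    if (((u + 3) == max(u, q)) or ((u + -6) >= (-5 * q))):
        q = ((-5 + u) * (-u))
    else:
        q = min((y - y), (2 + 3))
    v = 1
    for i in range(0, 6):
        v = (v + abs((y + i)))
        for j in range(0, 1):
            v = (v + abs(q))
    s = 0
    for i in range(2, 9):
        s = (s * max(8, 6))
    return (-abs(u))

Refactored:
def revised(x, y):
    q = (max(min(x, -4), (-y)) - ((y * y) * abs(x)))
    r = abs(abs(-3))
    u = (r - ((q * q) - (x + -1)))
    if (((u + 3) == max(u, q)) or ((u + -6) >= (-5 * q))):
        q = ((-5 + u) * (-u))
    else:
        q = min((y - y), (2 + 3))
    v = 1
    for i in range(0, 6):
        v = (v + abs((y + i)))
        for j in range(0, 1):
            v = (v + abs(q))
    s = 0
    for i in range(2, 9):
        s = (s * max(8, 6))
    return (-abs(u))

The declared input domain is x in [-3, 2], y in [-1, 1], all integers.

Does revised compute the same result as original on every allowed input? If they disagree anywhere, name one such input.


Not equivalent: x=-3, y=-1 separates them (-3 vs -5).
original: q becomes -2; next u becomes -3; next (((u + 3) == max(u, q)) or ((u + -6) >= (-5 * q))) evaluates to false; next q becomes 0; next v becomes 1; next at i=0:; next v becomes 2; next at j=0:; next v becomes 2; next at i=1:; next v becomes 2; next at j=0:; next v becomes 2; next at i=2:; next v becomes 3; next at j=0:; next v becomes 3; next at i=3:; next v becomes 5; next at j=0:; next v becomes 5; next at i=4:; next v becomes 8; next at j=0:; next v becomes 8; next at i=5:; next v becomes 12; next at j=0:; next v becomes 12; next s becomes 0; next at i=2:; next s becomes 0; next at i=3:; next s becomes 0; next at i=4:; next s becomes 0; next at i=5:; next s becomes 0; next at i=6:; next s becomes 0; next at i=7:; next s becomes 0; next at i=8:; next s becomes 0; next final value -3
revised: q becomes -2; next r becomes 3; next u becomes -5; next (((u + 3) == max(u, q)) or ((u + -6) >= (-5 * q))) evaluates to true; next q becomes -50; next v becomes 1; next at i=0:; next v becomes 2; next at j=0:; next v becomes 52; next at i=1:; next v becomes 52; next at j=0:; next v becomes 102; next at i=2:; next v becomes 103; next at j=0:; next v becomes 153; next at i=3:; next v becomes 155; next at j=0:; next v becomes 205; next at i=4:; next v becomes 208; next at j=0:; next v becomes 258; next at i=5:; next v becomes 262; next at j=0:; next v becomes 312; next s becomes 0; next at i=2:; next s becomes 0; next at i=3:; next s becomes 0; next at i=4:; next s becomes 0; next at i=5:; next s becomes 0; next at i=6:; next s becomes 0; next at i=7:; next s becomes 0; next at i=8:; next s becomes 0; next final value -5
verdict: not equivalent; witness: x=-3, y=-1


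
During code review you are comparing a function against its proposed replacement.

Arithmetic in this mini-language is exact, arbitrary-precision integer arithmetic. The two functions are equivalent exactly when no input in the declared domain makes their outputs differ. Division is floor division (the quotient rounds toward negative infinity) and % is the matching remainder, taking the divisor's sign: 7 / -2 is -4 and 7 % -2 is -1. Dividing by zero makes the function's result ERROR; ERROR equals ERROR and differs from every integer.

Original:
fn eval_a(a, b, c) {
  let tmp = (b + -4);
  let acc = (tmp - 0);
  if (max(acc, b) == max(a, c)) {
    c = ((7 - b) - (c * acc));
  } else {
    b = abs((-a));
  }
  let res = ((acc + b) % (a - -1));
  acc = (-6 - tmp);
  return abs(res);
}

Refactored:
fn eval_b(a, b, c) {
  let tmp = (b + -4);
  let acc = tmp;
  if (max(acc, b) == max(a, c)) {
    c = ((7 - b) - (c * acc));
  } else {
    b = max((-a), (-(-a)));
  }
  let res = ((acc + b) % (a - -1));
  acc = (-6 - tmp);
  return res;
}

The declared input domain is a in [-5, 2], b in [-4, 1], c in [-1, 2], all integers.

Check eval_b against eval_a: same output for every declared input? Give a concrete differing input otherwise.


Input a=-5, b=-4, c=-1: 3 from eval_a versus -3 from eval_b.
verdict: not equivalent; witness: a=-5, b=-4, c=-1


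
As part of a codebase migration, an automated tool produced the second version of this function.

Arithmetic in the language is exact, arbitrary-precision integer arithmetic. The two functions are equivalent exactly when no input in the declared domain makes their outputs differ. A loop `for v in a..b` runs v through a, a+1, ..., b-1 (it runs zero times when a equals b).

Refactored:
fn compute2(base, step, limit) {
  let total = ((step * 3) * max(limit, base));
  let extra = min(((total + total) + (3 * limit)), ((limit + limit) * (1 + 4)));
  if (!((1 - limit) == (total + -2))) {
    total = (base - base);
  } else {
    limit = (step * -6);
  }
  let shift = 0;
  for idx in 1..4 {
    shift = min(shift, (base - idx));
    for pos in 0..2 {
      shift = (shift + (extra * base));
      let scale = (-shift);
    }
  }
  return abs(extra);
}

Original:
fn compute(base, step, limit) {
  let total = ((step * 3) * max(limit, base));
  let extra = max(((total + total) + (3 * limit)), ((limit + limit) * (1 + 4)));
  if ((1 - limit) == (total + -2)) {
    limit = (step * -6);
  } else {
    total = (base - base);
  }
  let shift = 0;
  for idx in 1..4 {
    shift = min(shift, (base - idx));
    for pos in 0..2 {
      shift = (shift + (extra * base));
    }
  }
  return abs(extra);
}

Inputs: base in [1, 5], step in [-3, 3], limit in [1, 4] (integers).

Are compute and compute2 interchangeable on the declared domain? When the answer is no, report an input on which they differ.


These are not equivalent — on base=1, step=-3, limit=1 the outputs split (10 vs 15).
compute: total := -9 | extra := 10 | ((1 - limit) == (total + -2)): false | total := 0 | shift := 0 | iter idx=1: | shift := 0 | iter pos=0: | shift := 10 | iter pos=1: | shift := 20 | iter idx=2: | shift := -1 | iter pos=0: | shift := 9 | iter pos=1: | shift := 19 | iter idx=3: | shift := -2 | iter pos=0: | shift := 8 | iter pos=1: | shift := 18 | result 10
compute2: total := -9 | extra := -15 | (!((1 - limit) == (total + -2))): true | total := 0 | shift := 0 | iter idx=1: | shift := 0 | iter pos=0: | shift := -15 | scale := 15 | iter pos=1: | shift := -30 | scale := 30 | iter idx=2: | shift := -30 | iter pos=0: | shift := -45 | scale := 45 | iter pos=1: | shift := -60 | scale := 60 | iter idx=3: | shift := -60 | iter pos=0: | shift := -75 | scale := 75 | iter pos=1: | shift := -90 | scale := 90 | result 15
verdict: not equivalent; witness: base=1, step=-3, limit=1


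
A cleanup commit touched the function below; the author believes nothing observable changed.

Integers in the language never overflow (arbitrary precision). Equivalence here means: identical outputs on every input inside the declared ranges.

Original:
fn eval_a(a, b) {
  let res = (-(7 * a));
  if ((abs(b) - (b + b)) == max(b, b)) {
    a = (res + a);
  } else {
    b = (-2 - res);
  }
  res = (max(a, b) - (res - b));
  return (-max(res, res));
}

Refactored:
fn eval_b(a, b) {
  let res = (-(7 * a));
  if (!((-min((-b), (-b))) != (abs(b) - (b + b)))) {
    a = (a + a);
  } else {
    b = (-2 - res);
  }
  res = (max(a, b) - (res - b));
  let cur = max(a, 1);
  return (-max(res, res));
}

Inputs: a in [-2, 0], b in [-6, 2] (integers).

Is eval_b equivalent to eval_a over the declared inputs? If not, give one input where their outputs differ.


a=-2, b=0 yields 2 from eval_a but 14 from eval_b.
verdict: not equivalent; witness: a=-2, b=0


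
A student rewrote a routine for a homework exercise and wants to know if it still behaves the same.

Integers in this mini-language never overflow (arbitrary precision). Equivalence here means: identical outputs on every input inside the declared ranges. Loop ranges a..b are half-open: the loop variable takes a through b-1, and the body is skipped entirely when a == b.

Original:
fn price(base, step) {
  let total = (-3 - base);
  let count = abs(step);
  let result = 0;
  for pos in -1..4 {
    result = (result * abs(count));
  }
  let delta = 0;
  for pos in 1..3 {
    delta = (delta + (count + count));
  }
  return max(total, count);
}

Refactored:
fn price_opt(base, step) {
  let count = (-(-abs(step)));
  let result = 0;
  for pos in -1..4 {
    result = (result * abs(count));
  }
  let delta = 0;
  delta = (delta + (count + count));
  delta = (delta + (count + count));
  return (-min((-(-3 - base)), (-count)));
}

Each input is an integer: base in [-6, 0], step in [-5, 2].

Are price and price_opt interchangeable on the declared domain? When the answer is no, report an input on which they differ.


Comparing the listings, the differences include: local variable names differ, loop structure differs, min/max/abs usage differs, statement counts differ, arithmetic usage differs.
Spot check at base=-4, step=-5 — price: total=1, then count=5, then result=0, then (pos=-1), then result=0, then (pos=0), then result=0, then (pos=1), then result=0, then (pos=2), then result=0, then (pos=3), then result=0, then delta=0, then (pos=1), then delta=10, then (pos=2), then delta=20, then returns 5. price_opt: count=5, then result=0, then (pos=-1), then result=0, then (pos=0), then result=0, then (pos=1), then result=0, then (pos=2), then result=0, then (pos=3), then result=0, then delta=0, then delta=10, then delta=20, then returns 5. Both give 5.
Across all 56 domain points the two functions coincide.
verdict: equivalent
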